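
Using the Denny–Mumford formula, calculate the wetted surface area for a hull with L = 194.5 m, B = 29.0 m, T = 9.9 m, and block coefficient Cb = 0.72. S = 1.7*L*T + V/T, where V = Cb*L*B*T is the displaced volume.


Formula: S = 1.7*L*T + V/T with V = Cb*L*B*T, i.e. S = L * (1.7*T + Cb*B)
Step 1 — 1.7*T = 1.7 * 9.9 = 16.83 m
Step 2 — Cb*B = 0.72 * 29.0 = 20.88 m
Step 3 — 1.7*T + Cb*B = 16.83 + 20.88 = 37.71 m
Step 4 — S = 194.5 * 37.71 ≈ 7334.6 m^2 (5 s.f.)

7334.6 m^2


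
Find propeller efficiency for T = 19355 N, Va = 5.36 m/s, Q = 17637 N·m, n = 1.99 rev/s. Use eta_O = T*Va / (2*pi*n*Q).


Formula: eta = T * Va / (2 * pi * n * Q)
Step 1 — numerator = T * Va = 19355 * 5.36 = 103742.8
Step 2 — 2 * pi * n = 2 * pi * 1.99 = 12.503539
Step 3 — denominator = 12.503539 * 17637 = 220524.92
Step 4 — eta = 103742.8 / 220524.92 ≈ 0.47044 (5 s.f.)

0.47044


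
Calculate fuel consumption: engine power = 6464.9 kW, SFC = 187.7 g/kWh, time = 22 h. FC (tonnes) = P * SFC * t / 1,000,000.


Formula: FC (tonnes) = P * SFC * t / 1,000,000
Step 1 — P * SFC * t = 6464.9 * 187.7 * 22 = 26696158.06 g
Step 2 — FC (tonnes) = 26696158.06 / 1,000,000 ≈ 26.696 tonnes (5 s.f.)

26.696 tonnes


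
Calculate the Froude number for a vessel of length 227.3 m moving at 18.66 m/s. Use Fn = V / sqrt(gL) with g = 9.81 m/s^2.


Formula: Fn = V / sqrt(g * L)
Step 1 — g * L = 9.81 * 227.3 = 2229.813
Step 2 — sqrt(g * L) = sqrt(2229.813) = 47.220896
Step 3 — Fn = 18.66 / 47.220896 ≈ 0.39516 (5 s.f.)

0.39516


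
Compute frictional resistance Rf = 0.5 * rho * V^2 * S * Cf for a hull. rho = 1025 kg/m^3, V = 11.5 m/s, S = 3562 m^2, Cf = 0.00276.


Formula: Rf = 0.5 * rho * V^2 * S * Cf
Step 1 — V^2 = 11.5^2 = 132.25
Step 2 — 0.5 * rho * V^2 = 0.5 * 1025 * 132.25 = 67778.125
Step 3 — Rf = 67778.125 * 3562 * 0.00276 ≈ 666330 N (5 s.f.)

666330 N


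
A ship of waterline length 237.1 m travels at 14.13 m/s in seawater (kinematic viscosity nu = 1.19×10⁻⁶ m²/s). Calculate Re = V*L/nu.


Formula: Re = V * L / nu
Step 1 — V * L = 14.13 * 237.1 = 3350.223 m^2/s
Step 2 — Re = 3350.223 / 1.19e-6 = 2.82e+09

2.82e+09


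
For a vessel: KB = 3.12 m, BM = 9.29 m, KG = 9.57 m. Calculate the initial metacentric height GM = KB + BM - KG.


Formula: GM = KB + BM - KG
Step 1 — KM = KB + BM = 3.12 + 9.29 = 12.41 m
Step 2 — GM = KM - KG = 12.41 - 9.57 = 2.84 m

2.84 m


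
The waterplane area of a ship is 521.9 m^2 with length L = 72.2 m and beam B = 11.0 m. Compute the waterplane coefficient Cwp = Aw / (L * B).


Formula: Cwp = Aw / (L * B)
Step 1 — L * B = 72.2 * 11.0 = 794.2 m^2
Step 2 — Cwp = 521.9 / 794.2 ≈ 0.65714 (5 s.f.)

0.65714


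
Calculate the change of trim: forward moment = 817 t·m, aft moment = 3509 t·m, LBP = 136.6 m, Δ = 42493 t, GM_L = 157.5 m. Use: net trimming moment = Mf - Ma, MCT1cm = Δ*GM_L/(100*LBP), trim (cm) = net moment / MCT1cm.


Formula: net trimming moment = Mf - Ma; MCT1cm = Δ*GM_L/(100*LBP); trim = net moment / MCT1cm
Step 1 — net trimming moment = 817 - 3509 = -2692 t·m
Step 2 — MCT1cm = 42493 * 157.5 / (100 * 136.6) = 489.9449 t·m/cm
Step 3 — trim = -2692 / 489.9449 ≈ -5.4945 cm (5 s.f.)

-5.4945 cm


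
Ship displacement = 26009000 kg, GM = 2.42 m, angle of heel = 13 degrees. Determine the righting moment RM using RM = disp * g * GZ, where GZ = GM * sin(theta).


Formula: GZ = GM * sin(theta); RM = disp * g * GZ
Step 1 — GZ = 2.42 * sin(13°) = 2.42 * 0.224951 = 0.544381 m
Step 2 — RM = 26009000 * 9.81 * 0.544381 ≈ 138900000 N·m (5 s.f.)

138900000 N·m


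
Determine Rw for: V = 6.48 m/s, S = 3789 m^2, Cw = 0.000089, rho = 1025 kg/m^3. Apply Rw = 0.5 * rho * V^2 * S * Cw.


Formula: Rw = 0.5 * rho * V^2 * S * Cw
Step 1 — V^2 = 6.48^2 = 41.9904
Step 2 — 0.5 * rho * V^2 = 0.5 * 1025 * 41.9904 = 21520.08
Step 3 — Rw = 21520.08 * 3789 * 0.000089 ≈ 7257.0 N (5 s.f.)

7257.0 N


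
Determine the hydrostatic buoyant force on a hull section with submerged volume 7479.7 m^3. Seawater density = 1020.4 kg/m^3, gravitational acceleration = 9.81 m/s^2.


Formula: Fb = rho * g * V
Substituting: Fb = 1020.4 * 9.81 * 7479.7
Intermediate: 1020.4 * 9.81 = 10010.124
Result: Fb = 10010.124 * 7479.7 ≈ 74873000 N (5 s.f.)

74873000 N


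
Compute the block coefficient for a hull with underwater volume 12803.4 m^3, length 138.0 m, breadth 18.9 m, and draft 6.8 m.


Formula: Cb = V / (L * B * T)
Step 1 — L * B * T = 138.0 * 18.9 * 6.8 = 17735.76 m^3
Step 2 — Cb = 12803.4 / 17735.76 ≈ 0.72190 (5 s.f.)

0.72190


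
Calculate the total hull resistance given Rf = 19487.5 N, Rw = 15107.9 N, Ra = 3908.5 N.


Formula: Rt = Rf + Rw + Ra
Substituting: Rt = 19487.5 + 15107.9 + 3908.5
Result: Rt = 38503.9 N

38503.9 N


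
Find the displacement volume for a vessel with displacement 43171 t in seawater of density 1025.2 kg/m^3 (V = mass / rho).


Formula: V = mass / rho
Step 1 — convert tonnes to kg: 43171 t * 1000 = 43171000 kg
Step 2 — V = 43171000 / 1025.2 ≈ 42110 m^3 (5 s.f.)

42110 m^3


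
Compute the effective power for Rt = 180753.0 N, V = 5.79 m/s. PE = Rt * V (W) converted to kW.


Formula: PE = Rt * V / 1000 (kW)
Step 1 — PE (W) = 180753.0 * 5.79 = 1046559.87 W
Step 2 — PE (kW) = 1046559.87 / 1000 ≈ 1046.6 kW (5 s.f.)

1046.6 kW


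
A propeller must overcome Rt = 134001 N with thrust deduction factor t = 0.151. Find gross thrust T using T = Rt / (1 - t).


Formula: T = Rt / (1 - t)
Step 1 — (1 - t) = 1 - 0.151 = 0.849
Step 2 — T = 134001 / 0.849 ≈ 157830 N (5 s.f.)

157830 N


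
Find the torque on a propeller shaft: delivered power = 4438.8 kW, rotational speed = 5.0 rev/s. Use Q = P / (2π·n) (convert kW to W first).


Formula: Q = P_W / (2 * pi * n)
Step 1 — P_W = 4438.8 kW * 1000 = 4438800.0 W
Step 2 — 2 * pi * n = 2 * pi * 5.0 = 31.415927
Step 3 — Q = 4438800.0 / 31.415927 ≈ 141290 N·m (5 s.f.)

141290 N·m


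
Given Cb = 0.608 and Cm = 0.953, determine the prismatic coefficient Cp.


Formula: Cp = Cb / Cm
Substituting: Cp = 0.608 / 0.953
Result: Cp ≈ 0.63799 (5 s.f.)

0.63799


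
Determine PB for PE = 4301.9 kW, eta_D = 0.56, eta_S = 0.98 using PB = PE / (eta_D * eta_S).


Formula: PB = PE / (eta_D * eta_S)
Step 1 — combined efficiency = eta_D * eta_S = 0.56 * 0.98 = 0.5488
Step 2 — PB = 4301.9 / 0.5488 ≈ 7838.7 kW (5 s.f.)

7838.7 kW


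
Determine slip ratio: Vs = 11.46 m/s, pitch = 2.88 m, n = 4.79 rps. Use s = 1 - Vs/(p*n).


Formula: s = 1 - Vs / (p * n)
Step 1 — p * n = 2.88 * 4.79 = 13.7952
Step 2 — Vs / (p*n) = 11.46 / 13.7952 = 0.830724 (6 d.p.)
Step 3 — s = 1 - 0.830724 = 0.169276

0.169276


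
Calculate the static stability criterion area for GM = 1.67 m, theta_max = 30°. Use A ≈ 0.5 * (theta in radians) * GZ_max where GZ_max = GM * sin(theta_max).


Formula: GZ_max = GM * sin(theta); Area = 0.5 * theta_rad * GZ_max
Step 1 — GZ_max = 1.67 * sin(30°) = 1.67 * 0.5 = 0.835 m
Step 2 — theta_rad = 30 * pi/180 = 0.523599 rad
Step 3 — Area = 0.5 * 0.523599 * 0.835 ≈ 0.21860 m·rad (5 s.f.)

0.21860 m·rad


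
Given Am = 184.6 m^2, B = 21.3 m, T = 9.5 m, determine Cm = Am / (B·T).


Formula: Cm = Am / (B * T)
Step 1 — B * T = 21.3 * 9.5 = 202.35 m^2
Step 2 — Cm = 184.6 / 202.35 ≈ 0.91228 (5 s.f.)

0.91228


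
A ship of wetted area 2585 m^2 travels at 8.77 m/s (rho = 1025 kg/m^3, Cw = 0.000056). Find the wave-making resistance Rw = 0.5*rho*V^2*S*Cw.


Formula: Rw = 0.5 * rho * V^2 * S * Cw
Step 1 — V^2 = 8.77^2 = 76.9129
Step 2 — 0.5 * rho * V^2 = 0.5 * 1025 * 76.9129 = 39417.86125
Step 3 — Rw = 39417.86125 * 2585 * 0.000056 ≈ 5706.1 N (5 s.f.)

5706.1 N


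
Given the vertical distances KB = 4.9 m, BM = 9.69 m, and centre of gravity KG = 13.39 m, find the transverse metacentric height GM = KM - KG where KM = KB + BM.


Formula: GM = KB + BM - KG
Step 1 — KM = KB + BM = 4.9 + 9.69 = 14.59 m
Step 2 — GM = KM - KG = 14.59 - 13.39 = 1.2 m

1.2 m


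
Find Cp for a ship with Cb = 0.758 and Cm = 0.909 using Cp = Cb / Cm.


Formula: Cp = Cb / Cm
Substituting: Cp = 0.758 / 0.909
Result: Cp ≈ 0.83388 (5 s.f.)

0.83388


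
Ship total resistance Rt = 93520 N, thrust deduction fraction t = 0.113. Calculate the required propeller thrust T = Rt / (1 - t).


Formula: T = Rt / (1 - t)
Step 1 — (1 - t) = 1 - 0.113 = 0.887
Step 2 — T = 93520 / 0.887 ≈ 105430 N (5 s.f.)

105430 N


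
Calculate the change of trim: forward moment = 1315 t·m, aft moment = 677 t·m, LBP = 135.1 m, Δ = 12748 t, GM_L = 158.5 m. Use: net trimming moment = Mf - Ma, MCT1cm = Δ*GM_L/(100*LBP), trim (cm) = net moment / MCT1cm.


Formula: net trimming moment = Mf - Ma; MCT1cm = Δ*GM_L/(100*LBP); trim = net moment / MCT1cm
Step 1 — net trimming moment = 1315 - 677 = 638 t·m
Step 2 — MCT1cm = 12748 * 158.5 / (100 * 135.1) = 149.5602 t·m/cm
Step 3 — trim = 638 / 149.5602 ≈ 4.2658 cm (5 s.f.)

4.2658 cm


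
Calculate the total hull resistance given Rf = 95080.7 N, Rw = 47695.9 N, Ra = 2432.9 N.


Formula: Rt = Rf + Rw + Ra
Substituting: Rt = 95080.7 + 47695.9 + 2432.9
Result: Rt = 145209.5 N

145209.5 N


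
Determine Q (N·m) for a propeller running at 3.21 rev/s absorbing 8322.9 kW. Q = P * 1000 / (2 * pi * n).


Formula: Q = P_W / (2 * pi * n)
Step 1 — P_W = 8322.9 kW * 1000 = 8322900.0 W
Step 2 — 2 * pi * n = 2 * pi * 3.21 = 20.169025
Step 3 — Q = 8322900.0 / 20.169025 ≈ 412660 N·m (5 s.f.)

412660 N·m


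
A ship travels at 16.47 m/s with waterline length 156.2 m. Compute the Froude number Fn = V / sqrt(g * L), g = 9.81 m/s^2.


Formula: Fn = V / sqrt(g * L)
Step 1 — g * L = 9.81 * 156.2 = 1532.322
Step 2 — sqrt(g * L) = sqrt(1532.322) = 39.144885
Step 3 — Fn = 16.47 / 39.144885 ≈ 0.42074 (5 s.f.)

0.42074


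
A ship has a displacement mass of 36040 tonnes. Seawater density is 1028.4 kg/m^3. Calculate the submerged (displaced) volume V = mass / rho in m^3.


Formula: V = mass / rho
Step 1 — convert tonnes to kg: 36040 t * 1000 = 36040000 kg
Step 2 — V = 36040000 / 1028.4 ≈ 35045 m^3 (5 s.f.)

35045 m^3


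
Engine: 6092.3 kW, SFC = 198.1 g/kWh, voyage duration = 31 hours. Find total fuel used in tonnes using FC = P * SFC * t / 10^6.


Formula: FC (tonnes) = P * SFC * t / 1,000,000
Step 1 — P * SFC * t = 6092.3 * 198.1 * 31 = 37413423.53 g
Step 2 — FC (tonnes) = 37413423.53 / 1,000,000 ≈ 37.413 tonnes (5 s.f.)

37.413 tonnes


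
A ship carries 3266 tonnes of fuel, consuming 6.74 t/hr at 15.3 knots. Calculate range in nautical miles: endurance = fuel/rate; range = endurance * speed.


Formula: endurance = fuel / rate; range = endurance * speed
Step 1 — endurance = 3266 / 6.74 = 484.5697 hours
Step 2 — range = 484.5697 * 15.3 ≈ 7413.9 nautical miles (5 s.f.)

7413.9 NM


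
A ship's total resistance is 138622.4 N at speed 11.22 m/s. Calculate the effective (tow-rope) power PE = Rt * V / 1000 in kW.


Formula: PE = Rt * V / 1000 (kW)
Step 1 — PE (W) = 138622.4 * 11.22 = 1555343.328 W
Step 2 — PE (kW) = 1555343.328 / 1000 ≈ 1555.3 kW (5 s.f.)

1555.3 kW


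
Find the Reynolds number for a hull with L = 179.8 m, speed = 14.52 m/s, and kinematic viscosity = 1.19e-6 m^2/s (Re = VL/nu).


Formula: Re = V * L / nu
Step 1 — V * L = 14.52 * 179.8 = 2610.696 m^2/s
Step 2 — Re = 2610.696 / 1.19e-6 = 2.19e+09

2.19e+09


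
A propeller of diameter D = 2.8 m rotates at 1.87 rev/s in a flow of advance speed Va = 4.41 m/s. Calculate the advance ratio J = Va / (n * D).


Formula: J = Va / (n * D)
Step 1 — n * D = 1.87 * 2.8 = 5.236
Step 2 — J = 4.41 / 5.236 ≈ 0.84225 (5 s.f.)

0.84225


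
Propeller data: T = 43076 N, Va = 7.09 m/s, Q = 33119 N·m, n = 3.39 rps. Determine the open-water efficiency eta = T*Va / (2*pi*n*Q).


Formula: eta = T * Va / (2 * pi * n * Q)
Step 1 — numerator = T * Va = 43076 * 7.09 = 305408.84
Step 2 — 2 * pi * n = 2 * pi * 3.39 = 21.299998
Step 3 — denominator = 21.299998 * 33119 = 705434.63
Step 4 — eta = 305408.84 / 705434.63 ≈ 0.43294 (5 s.f.)

0.43294


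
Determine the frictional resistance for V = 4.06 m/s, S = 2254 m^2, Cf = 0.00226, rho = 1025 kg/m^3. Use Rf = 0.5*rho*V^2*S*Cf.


Formula: Rf = 0.5 * rho * V^2 * S * Cf
Step 1 — V^2 = 4.06^2 = 16.4836
Step 2 — 0.5 * rho * V^2 = 0.5 * 1025 * 16.4836 = 8447.845
Step 3 — Rf = 8447.845 * 2254 * 0.00226 ≈ 43034 N (5 s.f.)

43034 N


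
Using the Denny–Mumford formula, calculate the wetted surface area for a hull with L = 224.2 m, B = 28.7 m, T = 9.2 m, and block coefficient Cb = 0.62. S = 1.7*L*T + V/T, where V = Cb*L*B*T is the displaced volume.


Formula: S = 1.7*L*T + V/T with V = Cb*L*B*T, i.e. S = L * (1.7*T + Cb*B)
Step 1 — 1.7*T = 1.7 * 9.2 = 15.64 m
Step 2 — Cb*B = 0.62 * 28.7 = 17.794 m
Step 3 — 1.7*T + Cb*B = 15.64 + 17.794 = 33.434 m
Step 4 — S = 224.2 * 33.434 ≈ 7495.9 m^2 (5 s.f.)

7495.9 m^2


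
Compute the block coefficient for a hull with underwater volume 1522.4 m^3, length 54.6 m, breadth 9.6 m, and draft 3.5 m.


Formula: Cb = V / (L * B * T)
Step 1 — L * B * T = 54.6 * 9.6 * 3.5 = 1834.56 m^3
Step 2 — Cb = 1522.4 / 1834.56 ≈ 0.82984 (5 s.f.)

0.82984


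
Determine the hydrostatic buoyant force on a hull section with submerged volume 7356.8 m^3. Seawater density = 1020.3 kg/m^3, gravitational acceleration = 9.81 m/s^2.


Formula: Fb = rho * g * V
Substituting: Fb = 1020.3 * 9.81 * 7356.8
Intermediate: 1020.3 * 9.81 = 10009.143
Result: Fb = 10009.143 * 7356.8 ≈ 73635000 N (5 s.f.)

73635000 N


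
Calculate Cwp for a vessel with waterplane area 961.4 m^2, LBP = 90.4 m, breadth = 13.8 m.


Formula: Cwp = Aw / (L * B)
Step 1 — L * B = 90.4 * 13.8 = 1247.52 m^2
Step 2 — Cwp = 961.4 / 1247.52 ≈ 0.77065 (5 s.f.)

0.77065


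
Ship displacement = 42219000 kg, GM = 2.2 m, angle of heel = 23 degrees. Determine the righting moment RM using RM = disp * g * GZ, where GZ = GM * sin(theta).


Formula: GZ = GM * sin(theta); RM = disp * g * GZ
Step 1 — GZ = 2.2 * sin(23°) = 2.2 * 0.390731 = 0.859608 m
Step 2 — RM = 42219000 * 9.81 * 0.859608 ≈ 356020000 N·m (5 s.f.)

356020000 N·m


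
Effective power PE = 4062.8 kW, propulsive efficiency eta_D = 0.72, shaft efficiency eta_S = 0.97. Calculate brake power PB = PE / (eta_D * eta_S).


Formula: PB = PE / (eta_D * eta_S)
Step 1 — combined efficiency = eta_D * eta_S = 0.72 * 0.97 = 0.6984
Step 2 — PB = 4062.8 / 0.6984 ≈ 5817.3 kW (5 s.f.)

5817.3 kW


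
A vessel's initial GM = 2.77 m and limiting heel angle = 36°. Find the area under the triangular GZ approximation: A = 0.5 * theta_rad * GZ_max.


Formula: GZ_max = GM * sin(theta); Area = 0.5 * theta_rad * GZ_max
Step 1 — GZ_max = 2.77 * sin(36°) = 2.77 * 0.587785 = 1.628164 m
Step 2 — theta_rad = 36 * pi/180 = 0.628319 rad
Step 3 — Area = 0.5 * 0.628319 * 1.628164 ≈ 0.51150 m·rad (5 s.f.)

0.51150 m·rad


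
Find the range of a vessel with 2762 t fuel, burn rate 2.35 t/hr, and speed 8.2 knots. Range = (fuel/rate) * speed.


Formula: endurance = fuel / rate; range = endurance * speed
Step 1 — endurance = 2762 / 2.35 = 1175.3191 hours
Step 2 — range = 1175.3191 * 8.2 ≈ 9637.6 nautical miles (5 s.f.)

9637.6 NM


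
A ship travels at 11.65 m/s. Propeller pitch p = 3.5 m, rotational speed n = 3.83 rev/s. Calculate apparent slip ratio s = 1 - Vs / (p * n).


Formula: s = 1 - Vs / (p * n)
Step 1 — p * n = 3.5 * 3.83 = 13.405
Step 2 — Vs / (p*n) = 11.65 / 13.405 = 0.869079 (6 d.p.)
Step 3 — s = 1 - 0.869079 = 0.130921

0.130921


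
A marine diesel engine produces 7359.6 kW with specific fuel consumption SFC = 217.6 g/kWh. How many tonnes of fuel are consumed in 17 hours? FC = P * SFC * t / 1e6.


Formula: FC (tonnes) = P * SFC * t / 1,000,000
Step 1 — P * SFC * t = 7359.6 * 217.6 * 17 = 27224632.32 g
Step 2 — FC (tonnes) = 27224632.32 / 1,000,000 ≈ 27.225 tonnes (5 s.f.)

27.225 tonnes


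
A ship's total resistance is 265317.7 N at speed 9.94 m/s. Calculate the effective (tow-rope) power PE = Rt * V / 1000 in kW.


Formula: PE = Rt * V / 1000 (kW)
Step 1 — PE (W) = 265317.7 * 9.94 = 2637257.938 W
Step 2 — PE (kW) = 2637257.938 / 1000 ≈ 2637.3 kW (5 s.f.)

2637.3 kW


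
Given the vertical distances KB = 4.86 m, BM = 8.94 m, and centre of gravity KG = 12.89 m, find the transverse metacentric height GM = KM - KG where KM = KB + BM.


Formula: GM = KB + BM - KG
Step 1 — KM = KB + BM = 4.86 + 8.94 = 13.8 m
Step 2 — GM = KM - KG = 13.8 - 12.89 = 0.91 m

0.91 m


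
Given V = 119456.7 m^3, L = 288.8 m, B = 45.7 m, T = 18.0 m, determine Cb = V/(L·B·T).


Formula: Cb = V / (L * B * T)
Step 1 — L * B * T = 288.8 * 45.7 * 18.0 = 237566.88 m^3
Step 2 — Cb = 119456.7 / 237566.88 ≈ 0.50283 (5 s.f.)

0.50283


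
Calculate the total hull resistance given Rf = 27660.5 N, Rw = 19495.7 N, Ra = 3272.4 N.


Formula: Rt = Rf + Rw + Ra
Substituting: Rt = 27660.5 + 19495.7 + 3272.4
Result: Rt = 50428.6 N

50428.6 N


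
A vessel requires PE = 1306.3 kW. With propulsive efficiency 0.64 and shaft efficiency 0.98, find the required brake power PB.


Formula: PB = PE / (eta_D * eta_S)
Step 1 — combined efficiency = eta_D * eta_S = 0.64 * 0.98 = 0.6272
Step 2 — PB = 1306.3 / 0.6272 ≈ 2082.7 kW (5 s.f.)

2082.7 kW


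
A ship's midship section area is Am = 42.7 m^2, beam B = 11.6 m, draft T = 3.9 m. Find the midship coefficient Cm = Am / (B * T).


Formula: Cm = Am / (B * T)
Step 1 — B * T = 11.6 * 3.9 = 45.24 m^2
Step 2 — Cm = 42.7 / 45.24 ≈ 0.94385 (5 s.f.)

0.94385


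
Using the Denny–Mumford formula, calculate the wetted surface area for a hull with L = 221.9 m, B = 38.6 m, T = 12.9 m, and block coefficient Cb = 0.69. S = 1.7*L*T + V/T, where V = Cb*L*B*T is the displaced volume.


Formula: S = 1.7*L*T + V/T with V = Cb*L*B*T, i.e. S = L * (1.7*T + Cb*B)
Step 1 — 1.7*T = 1.7 * 12.9 = 21.93 m
Step 2 — Cb*B = 0.69 * 38.6 = 26.634 m
Step 3 — 1.7*T + Cb*B = 21.93 + 26.634 = 48.564 m
Step 4 — S = 221.9 * 48.564 ≈ 10776 m^2 (5 s.f.)

10776 m^2


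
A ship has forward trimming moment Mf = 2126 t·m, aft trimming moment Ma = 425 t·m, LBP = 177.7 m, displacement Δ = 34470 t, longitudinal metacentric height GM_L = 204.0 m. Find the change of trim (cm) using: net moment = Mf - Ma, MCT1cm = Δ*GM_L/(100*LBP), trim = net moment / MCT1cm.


Formula: net trimming moment = Mf - Ma; MCT1cm = Δ*GM_L/(100*LBP); trim = net moment / MCT1cm
Step 1 — net trimming moment = 2126 - 425 = 1701 t·m
Step 2 — MCT1cm = 34470 * 204.0 / (100 * 177.7) = 395.7164 t·m/cm
Step 3 — trim = 1701 / 395.7164 ≈ 4.2985 cm (5 s.f.)

4.2985 cm


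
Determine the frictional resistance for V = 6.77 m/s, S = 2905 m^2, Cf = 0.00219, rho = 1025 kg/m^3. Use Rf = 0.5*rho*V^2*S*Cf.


Formula: Rf = 0.5 * rho * V^2 * S * Cf
Step 1 — V^2 = 6.77^2 = 45.8329
Step 2 — 0.5 * rho * V^2 = 0.5 * 1025 * 45.8329 = 23489.36125
Step 3 — Rf = 23489.36125 * 2905 * 0.00219 ≈ 149440 N (5 s.f.)

149440 N


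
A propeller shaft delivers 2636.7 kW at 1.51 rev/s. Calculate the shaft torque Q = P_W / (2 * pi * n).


Formula: Q = P_W / (2 * pi * n)
Step 1 — P_W = 2636.7 kW * 1000 = 2636700.0 W
Step 2 — 2 * pi * n = 2 * pi * 1.51 = 9.48761
Step 3 — Q = 2636700.0 / 9.48761 ≈ 277910 N·m (5 s.f.)

277910 N·m


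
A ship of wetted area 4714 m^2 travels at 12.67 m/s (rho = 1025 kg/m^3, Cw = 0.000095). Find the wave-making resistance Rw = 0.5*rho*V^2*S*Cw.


Formula: Rw = 0.5 * rho * V^2 * S * Cw
Step 1 — V^2 = 12.67^2 = 160.5289
Step 2 — 0.5 * rho * V^2 = 0.5 * 1025 * 160.5289 = 82271.06125
Step 3 — Rw = 82271.06125 * 4714 * 0.000095 ≈ 36843 N (5 s.f.)

36843 N


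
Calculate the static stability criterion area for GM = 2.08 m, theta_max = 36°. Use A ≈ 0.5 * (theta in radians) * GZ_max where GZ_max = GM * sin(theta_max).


Formula: GZ_max = GM * sin(theta); Area = 0.5 * theta_rad * GZ_max
Step 1 — GZ_max = 2.08 * sin(36°) = 2.08 * 0.587785 = 1.222593 m
Step 2 — theta_rad = 36 * pi/180 = 0.628319 rad
Step 3 — Area = 0.5 * 0.628319 * 1.222593 ≈ 0.38409 m·rad (5 s.f.)

0.38409 m·rad


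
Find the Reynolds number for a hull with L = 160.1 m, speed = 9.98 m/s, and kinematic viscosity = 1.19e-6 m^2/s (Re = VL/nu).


Formula: Re = V * L / nu
Step 1 — V * L = 9.98 * 160.1 = 1597.798 m^2/s
Step 2 — Re = 1597.798 / 1.19e-6 = 1.34e+09

1.34e+09


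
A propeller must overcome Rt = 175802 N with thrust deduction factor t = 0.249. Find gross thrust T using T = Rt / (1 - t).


Formula: T = Rt / (1 - t)
Step 1 — (1 - t) = 1 - 0.249 = 0.751
Step 2 — T = 175802 / 0.751 ≈ 234090 N (5 s.f.)

234090 N


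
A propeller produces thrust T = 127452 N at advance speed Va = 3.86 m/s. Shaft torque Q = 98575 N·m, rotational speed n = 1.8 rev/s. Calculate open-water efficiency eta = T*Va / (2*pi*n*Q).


Formula: eta = T * Va / (2 * pi * n * Q)
Step 1 — numerator = T * Va = 127452 * 3.86 = 491964.72
Step 2 — 2 * pi * n = 2 * pi * 1.8 = 11.309734
Step 3 — denominator = 11.309734 * 98575 = 1114857.03
Step 4 — eta = 491964.72 / 1114857.03 ≈ 0.44128 (5 s.f.)

0.44128


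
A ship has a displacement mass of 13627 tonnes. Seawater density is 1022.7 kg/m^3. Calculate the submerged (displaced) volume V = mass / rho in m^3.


Formula: V = mass / rho
Step 1 — convert tonnes to kg: 13627 t * 1000 = 13627000 kg
Step 2 — V = 13627000 / 1022.7 ≈ 13325 m^3 (5 s.f.)

13325 m^3


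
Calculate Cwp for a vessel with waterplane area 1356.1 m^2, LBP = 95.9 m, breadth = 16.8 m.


Formula: Cwp = Aw / (L * B)
Step 1 — L * B = 95.9 * 16.8 = 1611.12 m^2
Step 2 — Cwp = 1356.1 / 1611.12 ≈ 0.84171 (5 s.f.)

0.84171


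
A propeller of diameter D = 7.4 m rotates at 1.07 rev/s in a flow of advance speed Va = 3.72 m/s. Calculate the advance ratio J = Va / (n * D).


Formula: J = Va / (n * D)
Step 1 — n * D = 1.07 * 7.4 = 7.918
Step 2 — J = 3.72 / 7.918 ≈ 0.46982 (5 s.f.)

0.46982


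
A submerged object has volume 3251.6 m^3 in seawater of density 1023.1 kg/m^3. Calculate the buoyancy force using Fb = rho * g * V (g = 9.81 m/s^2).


Formula: Fb = rho * g * V
Substituting: Fb = 1023.1 * 9.81 * 3251.6
Intermediate: 1023.1 * 9.81 = 10036.611
Result: Fb = 10036.611 * 3251.6 ≈ 32635000 N (5 s.f.)

32635000 N


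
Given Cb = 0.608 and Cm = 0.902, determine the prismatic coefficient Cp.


Formula: Cp = Cb / Cm
Substituting: Cp = 0.608 / 0.902
Result: Cp ≈ 0.67406 (5 s.f.)

0.67406


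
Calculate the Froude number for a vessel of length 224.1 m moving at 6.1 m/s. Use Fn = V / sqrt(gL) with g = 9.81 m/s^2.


Formula: Fn = V / sqrt(g * L)
Step 1 — g * L = 9.81 * 224.1 = 2198.421
Step 2 — sqrt(g * L) = sqrt(2198.421) = 46.887322
Step 3 — Fn = 6.1 / 46.887322 ≈ 0.13010 (5 s.f.)

0.13010


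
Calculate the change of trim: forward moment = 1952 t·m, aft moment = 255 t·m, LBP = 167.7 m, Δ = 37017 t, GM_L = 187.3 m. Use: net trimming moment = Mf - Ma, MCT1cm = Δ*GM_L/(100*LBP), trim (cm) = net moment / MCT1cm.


Formula: net trimming moment = Mf - Ma; MCT1cm = Δ*GM_L/(100*LBP); trim = net moment / MCT1cm
Step 1 — net trimming moment = 1952 - 255 = 1697 t·m
Step 2 — MCT1cm = 37017 * 187.3 / (100 * 167.7) = 413.4338 t·m/cm
Step 3 — trim = 1697 / 413.4338 ≈ 4.1046 cm (5 s.f.)

4.1046 cm


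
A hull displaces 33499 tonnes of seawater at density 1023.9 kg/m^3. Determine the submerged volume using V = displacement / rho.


Formula: V = mass / rho
Step 1 — convert tonnes to kg: 33499 t * 1000 = 33499000 kg
Step 2 — V = 33499000 / 1023.9 ≈ 32717 m^3 (5 s.f.)

32717 m^3


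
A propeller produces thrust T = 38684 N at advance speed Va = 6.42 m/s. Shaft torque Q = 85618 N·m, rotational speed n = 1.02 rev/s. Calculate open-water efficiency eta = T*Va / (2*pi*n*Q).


Formula: eta = T * Va / (2 * pi * n * Q)
Step 1 — numerator = T * Va = 38684 * 6.42 = 248351.28
Step 2 — 2 * pi * n = 2 * pi * 1.02 = 6.408849
Step 3 — denominator = 6.408849 * 85618 = 548712.83
Step 4 — eta = 248351.28 / 548712.83 ≈ 0.45261 (5 s.f.)

0.45261


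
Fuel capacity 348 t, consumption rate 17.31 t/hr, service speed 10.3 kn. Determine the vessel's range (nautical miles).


Formula: endurance = fuel / rate; range = endurance * speed
Step 1 — endurance = 348 / 17.31 = 20.104 hours
Step 2 — range = 20.104 * 10.3 ≈ 207.07 nautical miles (5 s.f.)

207.07 NM


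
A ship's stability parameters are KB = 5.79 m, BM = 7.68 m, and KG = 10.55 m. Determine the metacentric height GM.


Formula: GM = KB + BM - KG
Step 1 — KM = KB + BM = 5.79 + 7.68 = 13.47 m
Step 2 — GM = KM - KG = 13.47 - 10.55 = 2.92 m

2.92 m


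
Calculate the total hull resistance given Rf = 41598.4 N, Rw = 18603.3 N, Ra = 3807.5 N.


Formula: Rt = Rf + Rw + Ra
Substituting: Rt = 41598.4 + 18603.3 + 3807.5
Result: Rt = 64009.2 N

64009.2 N


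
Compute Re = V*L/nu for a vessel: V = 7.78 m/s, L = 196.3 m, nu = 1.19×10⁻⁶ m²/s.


Formula: Re = V * L / nu
Step 1 — V * L = 7.78 * 196.3 = 1527.214 m^2/s
Step 2 — Re = 1527.214 / 1.19e-6 = 1.28e+09

1.28e+09


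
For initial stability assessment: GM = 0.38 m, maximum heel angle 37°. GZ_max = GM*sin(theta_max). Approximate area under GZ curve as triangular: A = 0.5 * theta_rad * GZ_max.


Formula: GZ_max = GM * sin(theta); Area = 0.5 * theta_rad * GZ_max
Step 1 — GZ_max = 0.38 * sin(37°) = 0.38 * 0.601815 = 0.22869 m
Step 2 — theta_rad = 37 * pi/180 = 0.645772 rad
Step 3 — Area = 0.5 * 0.645772 * 0.22869 ≈ 0.073841 m·rad (5 s.f.)

0.073841 m·rad


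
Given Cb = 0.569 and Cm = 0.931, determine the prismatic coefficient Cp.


Formula: Cp = Cb / Cm
Substituting: Cp = 0.569 / 0.931
Result: Cp ≈ 0.61117 (5 s.f.)

0.61117


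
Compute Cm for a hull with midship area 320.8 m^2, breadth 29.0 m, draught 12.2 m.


Formula: Cm = Am / (B * T)
Step 1 — B * T = 29.0 * 12.2 = 353.8 m^2
Step 2 — Cm = 320.8 / 353.8 ≈ 0.90673 (5 s.f.)

0.90673


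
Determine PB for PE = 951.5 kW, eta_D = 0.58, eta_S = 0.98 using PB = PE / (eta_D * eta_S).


Formula: PB = PE / (eta_D * eta_S)
Step 1 — combined efficiency = eta_D * eta_S = 0.58 * 0.98 = 0.5684
Step 2 — PB = 951.5 / 0.5684 ≈ 1674.0 kW (5 s.f.)

1674.0 kW


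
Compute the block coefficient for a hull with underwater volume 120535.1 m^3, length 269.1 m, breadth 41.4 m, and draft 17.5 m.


Formula: Cb = V / (L * B * T)
Step 1 — L * B * T = 269.1 * 41.4 * 17.5 = 194962.95 m^3
Step 2 — Cb = 120535.1 / 194962.95 ≈ 0.61825 (5 s.f.)

0.61825


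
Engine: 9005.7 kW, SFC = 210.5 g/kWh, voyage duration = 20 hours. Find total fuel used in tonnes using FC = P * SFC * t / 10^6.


Formula: FC (tonnes) = P * SFC * t / 1,000,000
Step 1 — P * SFC * t = 9005.7 * 210.5 * 20 = 37913997.0 g
Step 2 — FC (tonnes) = 37913997.0 / 1,000,000 ≈ 37.914 tonnes (5 s.f.)

37.914 tonnes


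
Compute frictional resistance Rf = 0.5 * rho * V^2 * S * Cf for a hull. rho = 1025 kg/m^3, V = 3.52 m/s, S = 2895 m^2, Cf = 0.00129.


Formula: Rf = 0.5 * rho * V^2 * S * Cf
Step 1 — V^2 = 3.52^2 = 12.3904
Step 2 — 0.5 * rho * V^2 = 0.5 * 1025 * 12.3904 = 6350.08
Step 3 — Rf = 6350.08 * 2895 * 0.00129 ≈ 23715 N (5 s.f.)

23715 N


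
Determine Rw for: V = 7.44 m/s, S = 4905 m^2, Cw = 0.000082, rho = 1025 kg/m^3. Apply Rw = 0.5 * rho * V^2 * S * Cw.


Formula: Rw = 0.5 * rho * V^2 * S * Cw
Step 1 — V^2 = 7.44^2 = 55.3536
Step 2 — 0.5 * rho * V^2 = 0.5 * 1025 * 55.3536 = 28368.72
Step 3 — Rw = 28368.72 * 4905 * 0.000082 ≈ 11410 N (5 s.f.)

11410 N


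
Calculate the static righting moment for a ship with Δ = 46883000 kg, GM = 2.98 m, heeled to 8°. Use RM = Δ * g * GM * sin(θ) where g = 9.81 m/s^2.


Formula: GZ = GM * sin(theta); RM = disp * g * GZ
Step 1 — GZ = 2.98 * sin(8°) = 2.98 * 0.139173 = 0.414736 m
Step 2 — RM = 46883000 * 9.81 * 0.414736 ≈ 190750000 N·m (5 s.f.)

190750000 N·m


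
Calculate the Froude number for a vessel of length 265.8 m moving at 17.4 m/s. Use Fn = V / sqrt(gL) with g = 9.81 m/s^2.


Formula: Fn = V / sqrt(g * L)
Step 1 — g * L = 9.81 * 265.8 = 2607.498
Step 2 — sqrt(g * L) = sqrt(2607.498) = 51.063666
Step 3 — Fn = 17.4 / 51.063666 ≈ 0.34075 (5 s.f.)

0.34075


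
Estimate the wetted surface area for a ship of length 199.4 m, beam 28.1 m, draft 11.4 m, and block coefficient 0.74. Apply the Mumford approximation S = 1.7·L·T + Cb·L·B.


Formula: S = 1.7*L*T + V/T with V = Cb*L*B*T, i.e. S = L * (1.7*T + Cb*B)
Step 1 — 1.7*T = 1.7 * 11.4 = 19.38 m
Step 2 — Cb*B = 0.74 * 28.1 = 20.794 m
Step 3 — 1.7*T + Cb*B = 19.38 + 20.794 = 40.174 m
Step 4 — S = 199.4 * 40.174 ≈ 8010.7 m^2 (5 s.f.)

8010.7 m^2


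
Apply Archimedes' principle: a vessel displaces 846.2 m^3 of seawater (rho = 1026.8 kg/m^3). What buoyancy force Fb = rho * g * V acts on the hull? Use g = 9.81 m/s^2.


Formula: Fb = rho * g * V
Substituting: Fb = 1026.8 * 9.81 * 846.2
Intermediate: 1026.8 * 9.81 = 10072.908
Result: Fb = 10072.908 * 846.2 ≈ 8523700 N (5 s.f.)

8523700 N


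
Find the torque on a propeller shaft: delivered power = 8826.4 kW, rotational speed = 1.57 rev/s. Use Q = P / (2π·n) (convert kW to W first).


Formula: Q = P_W / (2 * pi * n)
Step 1 — P_W = 8826.4 kW * 1000 = 8826400.0 W
Step 2 — 2 * pi * n = 2 * pi * 1.57 = 9.864601
Step 3 — Q = 8826400.0 / 9.864601 ≈ 894750 N·m (5 s.f.)

894750 N·m


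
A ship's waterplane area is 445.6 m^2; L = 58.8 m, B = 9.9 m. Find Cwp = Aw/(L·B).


Formula: Cwp = Aw / (L * B)
Step 1 — L * B = 58.8 * 9.9 = 582.12 m^2
Step 2 — Cwp = 445.6 / 582.12 ≈ 0.76548 (5 s.f.)

0.76548


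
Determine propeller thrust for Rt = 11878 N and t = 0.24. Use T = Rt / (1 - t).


Formula: T = Rt / (1 - t)
Step 1 — (1 - t) = 1 - 0.24 = 0.76
Step 2 — T = 11878 / 0.76 ≈ 15629 N (5 s.f.)

15629 N


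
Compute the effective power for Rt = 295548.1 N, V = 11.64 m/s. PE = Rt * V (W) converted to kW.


Formula: PE = Rt * V / 1000 (kW)
Step 1 — PE (W) = 295548.1 * 11.64 = 3440179.884 W
Step 2 — PE (kW) = 3440179.884 / 1000 ≈ 3440.2 kW (5 s.f.)

3440.2 kW


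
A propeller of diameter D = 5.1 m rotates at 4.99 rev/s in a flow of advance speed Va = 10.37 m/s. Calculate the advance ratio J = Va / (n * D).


Formula: J = Va / (n * D)
Step 1 — n * D = 4.99 * 5.1 = 25.449
Step 2 — J = 10.37 / 25.449 ≈ 0.40748 (5 s.f.)

0.40748


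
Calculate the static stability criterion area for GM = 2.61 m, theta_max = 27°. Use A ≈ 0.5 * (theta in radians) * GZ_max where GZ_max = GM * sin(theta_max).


Formula: GZ_max = GM * sin(theta); Area = 0.5 * theta_rad * GZ_max
Step 1 — GZ_max = 2.61 * sin(27°) = 2.61 * 0.45399 = 1.184914 m
Step 2 — theta_rad = 27 * pi/180 = 0.471239 rad
Step 3 — Area = 0.5 * 0.471239 * 1.184914 ≈ 0.27919 m·rad (5 s.f.)

0.27919 m·rad


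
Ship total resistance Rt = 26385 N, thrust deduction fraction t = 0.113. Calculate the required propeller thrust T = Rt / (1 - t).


Formula: T = Rt / (1 - t)
Step 1 — (1 - t) = 1 - 0.113 = 0.887
Step 2 — T = 26385 / 0.887 ≈ 29746 N (5 s.f.)

29746 N


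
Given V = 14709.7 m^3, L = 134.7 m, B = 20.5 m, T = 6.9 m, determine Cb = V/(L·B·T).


Formula: Cb = V / (L * B * T)
Step 1 — L * B * T = 134.7 * 20.5 * 6.9 = 19053.315 m^3
Step 2 — Cb = 14709.7 / 19053.315 ≈ 0.77203 (5 s.f.)

0.77203


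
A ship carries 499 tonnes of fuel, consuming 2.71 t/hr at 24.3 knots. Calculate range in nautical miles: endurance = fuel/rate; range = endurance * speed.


Formula: endurance = fuel / rate; range = endurance * speed
Step 1 — endurance = 499 / 2.71 = 184.1328 hours
Step 2 — range = 184.1328 * 24.3 ≈ 4474.4 nautical miles (5 s.f.)

4474.4 NM


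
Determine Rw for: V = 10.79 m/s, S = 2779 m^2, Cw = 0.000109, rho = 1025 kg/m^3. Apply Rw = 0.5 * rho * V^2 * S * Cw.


Formula: Rw = 0.5 * rho * V^2 * S * Cw
Step 1 — V^2 = 10.79^2 = 116.4241
Step 2 — 0.5 * rho * V^2 = 0.5 * 1025 * 116.4241 = 59667.35125
Step 3 — Rw = 59667.35125 * 2779 * 0.000109 ≈ 18074 N (5 s.f.)

18074 N


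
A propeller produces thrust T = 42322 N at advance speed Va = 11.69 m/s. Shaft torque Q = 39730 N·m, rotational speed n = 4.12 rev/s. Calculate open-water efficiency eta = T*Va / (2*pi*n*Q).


Formula: eta = T * Va / (2 * pi * n * Q)
Step 1 — numerator = T * Va = 42322 * 11.69 = 494744.18
Step 2 — 2 * pi * n = 2 * pi * 4.12 = 25.886723
Step 3 — denominator = 25.886723 * 39730 = 1028479.5
Step 4 — eta = 494744.18 / 1028479.5 ≈ 0.48104 (5 s.f.)

0.48104


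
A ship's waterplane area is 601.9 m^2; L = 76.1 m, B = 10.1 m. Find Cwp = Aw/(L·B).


Formula: Cwp = Aw / (L * B)
Step 1 — L * B = 76.1 * 10.1 = 768.61 m^2
Step 2 — Cwp = 601.9 / 768.61 ≈ 0.78310 (5 s.f.)

0.78310


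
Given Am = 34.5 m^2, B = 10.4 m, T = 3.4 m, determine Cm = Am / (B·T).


Formula: Cm = Am / (B * T)
Step 1 — B * T = 10.4 * 3.4 = 35.36 m^2
Step 2 — Cm = 34.5 / 35.36 ≈ 0.97568 (5 s.f.)

0.97568


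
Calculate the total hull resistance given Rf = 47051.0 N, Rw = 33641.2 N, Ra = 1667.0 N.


Formula: Rt = Rf + Rw + Ra
Substituting: Rt = 47051.0 + 33641.2 + 1667.0
Result: Rt = 82359.2 N

82359.2 N


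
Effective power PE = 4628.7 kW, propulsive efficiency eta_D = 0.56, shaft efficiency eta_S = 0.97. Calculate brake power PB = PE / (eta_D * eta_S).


Formula: PB = PE / (eta_D * eta_S)
Step 1 — combined efficiency = eta_D * eta_S = 0.56 * 0.97 = 0.5432
Step 2 — PB = 4628.7 / 0.5432 ≈ 8521.2 kW (5 s.f.)

8521.2 kW


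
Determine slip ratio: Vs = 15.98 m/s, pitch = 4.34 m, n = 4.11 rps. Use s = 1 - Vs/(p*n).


Formula: s = 1 - Vs / (p * n)
Step 1 — p * n = 4.34 * 4.11 = 17.8374
Step 2 — Vs / (p*n) = 15.98 / 17.8374 = 0.89587 (6 d.p.)
Step 3 — s = 1 - 0.89587 = 0.10413

0.10413


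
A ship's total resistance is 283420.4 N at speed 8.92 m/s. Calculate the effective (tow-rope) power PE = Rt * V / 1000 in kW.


Formula: PE = Rt * V / 1000 (kW)
Step 1 — PE (W) = 283420.4 * 8.92 = 2528109.968 W
Step 2 — PE (kW) = 2528109.968 / 1000 ≈ 2528.1 kW (5 s.f.)

2528.1 kW


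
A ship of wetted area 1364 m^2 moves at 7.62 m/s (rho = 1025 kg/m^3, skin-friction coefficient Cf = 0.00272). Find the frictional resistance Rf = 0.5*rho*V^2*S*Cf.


Formula: Rf = 0.5 * rho * V^2 * S * Cf
Step 1 — V^2 = 7.62^2 = 58.0644
Step 2 — 0.5 * rho * V^2 = 0.5 * 1025 * 58.0644 = 29758.005
Step 3 — Rf = 29758.005 * 1364 * 0.00272 ≈ 110400 N (5 s.f.)

110400 N


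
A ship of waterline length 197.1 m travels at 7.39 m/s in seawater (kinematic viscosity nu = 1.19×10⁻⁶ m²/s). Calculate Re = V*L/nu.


Formula: Re = V * L / nu
Step 1 — V * L = 7.39 * 197.1 = 1456.569 m^2/s
Step 2 — Re = 1456.569 / 1.19e-6 = 1.22e+09

1.22e+09


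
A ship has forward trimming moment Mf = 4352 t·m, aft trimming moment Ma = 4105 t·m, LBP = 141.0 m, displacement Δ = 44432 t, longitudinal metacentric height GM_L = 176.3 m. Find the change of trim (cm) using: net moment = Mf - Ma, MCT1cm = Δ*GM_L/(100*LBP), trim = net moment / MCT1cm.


Formula: net trimming moment = Mf - Ma; MCT1cm = Δ*GM_L/(100*LBP); trim = net moment / MCT1cm
Step 1 — net trimming moment = 4352 - 4105 = 247 t·m
Step 2 — MCT1cm = 44432 * 176.3 / (100 * 141.0) = 555.5576 t·m/cm
Step 3 — trim = 247 / 555.5576 ≈ 0.44460 cm (5 s.f.)

0.44460 cm


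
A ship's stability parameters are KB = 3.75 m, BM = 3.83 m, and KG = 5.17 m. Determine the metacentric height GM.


Formula: GM = KB + BM - KG
Step 1 — KM = KB + BM = 3.75 + 3.83 = 7.58 m
Step 2 — GM = KM - KG = 7.58 - 5.17 = 2.41 m

2.41 m


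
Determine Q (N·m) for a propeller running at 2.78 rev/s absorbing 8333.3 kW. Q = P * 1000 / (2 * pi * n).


Formula: Q = P_W / (2 * pi * n)
Step 1 — P_W = 8333.3 kW * 1000 = 8333300.0 W
Step 2 — 2 * pi * n = 2 * pi * 2.78 = 17.467255
Step 3 — Q = 8333300.0 / 17.467255 ≈ 477080 N·m (5 s.f.)

477080 N·m


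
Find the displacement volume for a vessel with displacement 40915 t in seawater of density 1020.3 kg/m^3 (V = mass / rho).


Formula: V = mass / rho
Step 1 — convert tonnes to kg: 40915 t * 1000 = 40915000 kg
Step 2 — V = 40915000 / 1020.3 ≈ 40101 m^3 (5 s.f.)

40101 m^3


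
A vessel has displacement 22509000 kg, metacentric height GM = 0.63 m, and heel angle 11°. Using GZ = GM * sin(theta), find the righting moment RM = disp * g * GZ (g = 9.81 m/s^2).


Formula: GZ = GM * sin(theta); RM = disp * g * GZ
Step 1 — GZ = 0.63 * sin(11°) = 0.63 * 0.190809 = 0.12021 m
Step 2 — RM = 22509000 * 9.81 * 0.12021 ≈ 26544000 N·m (5 s.f.)

26544000 N·m


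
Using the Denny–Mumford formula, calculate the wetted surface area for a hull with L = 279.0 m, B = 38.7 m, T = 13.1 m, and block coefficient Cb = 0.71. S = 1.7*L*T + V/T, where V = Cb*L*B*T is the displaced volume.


Formula: S = 1.7*L*T + V/T with V = Cb*L*B*T, i.e. S = L * (1.7*T + Cb*B)
Step 1 — 1.7*T = 1.7 * 13.1 = 22.27 m
Step 2 — Cb*B = 0.71 * 38.7 = 27.477 m
Step 3 — 1.7*T + Cb*B = 22.27 + 27.477 = 49.747 m
Step 4 — S = 279.0 * 49.747 ≈ 13879 m^2 (5 s.f.)

13879 m^2


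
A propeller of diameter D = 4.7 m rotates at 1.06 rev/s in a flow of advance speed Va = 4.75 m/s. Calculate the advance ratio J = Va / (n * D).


Formula: J = Va / (n * D)
Step 1 — n * D = 1.06 * 4.7 = 4.982
Step 2 — J = 4.75 / 4.982 ≈ 0.95343 (5 s.f.)

0.95343


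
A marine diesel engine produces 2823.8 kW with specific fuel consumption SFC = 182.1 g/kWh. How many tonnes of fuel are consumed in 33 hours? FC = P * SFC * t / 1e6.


Formula: FC (tonnes) = P * SFC * t / 1,000,000
Step 1 — P * SFC * t = 2823.8 * 182.1 * 33 = 16969061.34 g
Step 2 — FC (tonnes) = 16969061.34 / 1,000,000 ≈ 16.969 tonnes (5 s.f.)

16.969 tonnes


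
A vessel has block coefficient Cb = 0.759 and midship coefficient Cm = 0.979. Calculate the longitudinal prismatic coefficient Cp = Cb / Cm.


Formula: Cp = Cb / Cm
Substituting: Cp = 0.759 / 0.979
Result: Cp ≈ 0.77528 (5 s.f.)

0.77528


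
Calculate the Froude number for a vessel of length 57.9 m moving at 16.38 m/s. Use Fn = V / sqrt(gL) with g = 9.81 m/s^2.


Formula: Fn = V / sqrt(g * L)
Step 1 — g * L = 9.81 * 57.9 = 567.999
Step 2 — sqrt(g * L) = sqrt(567.999) = 23.83273
Step 3 — Fn = 16.38 / 23.83273 ≈ 0.68729 (5 s.f.)

0.68729


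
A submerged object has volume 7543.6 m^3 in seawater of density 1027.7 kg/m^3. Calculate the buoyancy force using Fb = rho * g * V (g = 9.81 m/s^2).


Formula: Fb = rho * g * V
Substituting: Fb = 1027.7 * 9.81 * 7543.6
Intermediate: 1027.7 * 9.81 = 10081.737
Result: Fb = 10081.737 * 7543.6 ≈ 76053000 N (5 s.f.)

76053000 N


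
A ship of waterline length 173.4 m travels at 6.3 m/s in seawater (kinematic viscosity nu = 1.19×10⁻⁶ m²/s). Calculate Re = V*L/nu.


Formula: Re = V * L / nu
Step 1 — V * L = 6.3 * 173.4 = 1092.42 m^2/s
Step 2 — Re = 1092.42 / 1.19e-6 = 9.18e+08

9.18e+08


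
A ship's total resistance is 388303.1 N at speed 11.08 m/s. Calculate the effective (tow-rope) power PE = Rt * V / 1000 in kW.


Formula: PE = Rt * V / 1000 (kW)
Step 1 — PE (W) = 388303.1 * 11.08 = 4302398.348 W
Step 2 — PE (kW) = 4302398.348 / 1000 ≈ 4302.4 kW (5 s.f.)

4302.4 kW


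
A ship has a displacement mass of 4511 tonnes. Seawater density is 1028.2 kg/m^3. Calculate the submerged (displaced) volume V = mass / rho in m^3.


Formula: V = mass / rho
Step 1 — convert tonnes to kg: 4511 t * 1000 = 4511000 kg
Step 2 — V = 4511000 / 1028.2 ≈ 4387.3 m^3 (5 s.f.)

4387.3 m^3


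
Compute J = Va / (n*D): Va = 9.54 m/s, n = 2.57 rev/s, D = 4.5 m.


Formula: J = Va / (n * D)
Step 1 — n * D = 2.57 * 4.5 = 11.565
Step 2 — J = 9.54 / 11.565 ≈ 0.82490 (5 s.f.)

0.82490


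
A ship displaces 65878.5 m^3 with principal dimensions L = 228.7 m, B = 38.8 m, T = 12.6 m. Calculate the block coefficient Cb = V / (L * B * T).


Formula: Cb = V / (L * B * T)
Step 1 — L * B * T = 228.7 * 38.8 * 12.6 = 111806.856 m^3
Step 2 — Cb = 65878.5 / 111806.856 ≈ 0.58922 (5 s.f.)

0.58922
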